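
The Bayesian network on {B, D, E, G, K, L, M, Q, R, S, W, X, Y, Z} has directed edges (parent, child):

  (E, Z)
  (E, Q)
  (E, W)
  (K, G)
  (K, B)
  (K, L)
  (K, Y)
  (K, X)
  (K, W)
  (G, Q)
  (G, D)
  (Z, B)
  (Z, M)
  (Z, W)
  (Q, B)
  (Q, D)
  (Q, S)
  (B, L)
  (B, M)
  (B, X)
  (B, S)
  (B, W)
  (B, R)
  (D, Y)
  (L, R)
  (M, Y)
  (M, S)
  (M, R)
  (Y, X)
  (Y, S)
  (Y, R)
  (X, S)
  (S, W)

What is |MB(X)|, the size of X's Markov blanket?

Recall MB(v) = parents ∪ children ∪ spouses, where spouses are the other parents of v's children.
Parents of X: B, K, Y.
X's children: S.
For each child, the remaining parents (spouses of X):
  parents(S) \ {X} = {B, M, Q, Y}.
MB(X) = {B, K, M, Q, S, Y}, which has 6 nodes.

6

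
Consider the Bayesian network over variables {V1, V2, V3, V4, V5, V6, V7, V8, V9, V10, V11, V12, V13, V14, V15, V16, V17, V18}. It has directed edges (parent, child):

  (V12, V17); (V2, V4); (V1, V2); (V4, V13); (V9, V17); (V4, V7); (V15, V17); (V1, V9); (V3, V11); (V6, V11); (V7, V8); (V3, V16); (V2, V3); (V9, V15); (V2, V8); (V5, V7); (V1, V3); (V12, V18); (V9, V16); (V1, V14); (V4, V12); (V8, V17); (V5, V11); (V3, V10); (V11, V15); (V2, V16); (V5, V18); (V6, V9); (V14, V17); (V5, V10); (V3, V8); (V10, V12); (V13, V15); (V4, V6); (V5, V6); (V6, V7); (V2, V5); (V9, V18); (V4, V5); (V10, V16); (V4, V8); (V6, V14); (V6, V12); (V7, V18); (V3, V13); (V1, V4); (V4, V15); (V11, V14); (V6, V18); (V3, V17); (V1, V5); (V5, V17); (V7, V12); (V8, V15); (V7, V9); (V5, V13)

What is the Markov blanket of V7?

{V1, V2, V3, V4, V5, V6, V8, V9, V10, V12, V18}

V7's parents: V4, V5, V6.
Children of V7: V8, V9, V12, V18.
Other parents of V7's children:
  V8 also has parents V2, V3, V4.
  parents(V9) \ {V7} = {V1, V6}.
  V12's other parents are V4, V6, V10.
  V18 also has parents V5, V6, V9, V12.
MB(V7) = {V1, V2, V3, V4, V5, V6, V8, V9, V10, V12, V18}.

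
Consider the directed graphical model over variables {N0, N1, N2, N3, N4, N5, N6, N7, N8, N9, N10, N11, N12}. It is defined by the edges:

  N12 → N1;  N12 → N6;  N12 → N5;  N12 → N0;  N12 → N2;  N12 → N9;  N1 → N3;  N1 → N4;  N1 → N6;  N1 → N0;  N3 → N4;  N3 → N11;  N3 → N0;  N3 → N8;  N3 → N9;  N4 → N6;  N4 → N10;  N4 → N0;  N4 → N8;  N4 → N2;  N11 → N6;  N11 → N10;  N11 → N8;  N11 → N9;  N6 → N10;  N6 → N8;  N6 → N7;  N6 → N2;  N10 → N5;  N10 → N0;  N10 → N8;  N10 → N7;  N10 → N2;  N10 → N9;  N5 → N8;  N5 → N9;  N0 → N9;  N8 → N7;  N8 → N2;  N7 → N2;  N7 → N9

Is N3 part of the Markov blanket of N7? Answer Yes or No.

Yes

N3 is a co-parent of N7: both are parents of N9.
So N3 ∈ MB(N7).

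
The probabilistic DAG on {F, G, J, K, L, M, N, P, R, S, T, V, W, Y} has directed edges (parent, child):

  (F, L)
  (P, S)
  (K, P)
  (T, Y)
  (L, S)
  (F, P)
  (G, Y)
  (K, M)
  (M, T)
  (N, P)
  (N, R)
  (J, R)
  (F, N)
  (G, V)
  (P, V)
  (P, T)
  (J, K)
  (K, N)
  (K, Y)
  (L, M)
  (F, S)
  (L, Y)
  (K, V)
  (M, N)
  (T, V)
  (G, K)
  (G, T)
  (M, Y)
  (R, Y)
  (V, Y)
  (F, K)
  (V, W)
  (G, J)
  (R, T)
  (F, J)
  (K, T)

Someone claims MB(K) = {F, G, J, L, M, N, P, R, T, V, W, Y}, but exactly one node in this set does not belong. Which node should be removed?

Pa(K) = {F, G, J}.
Ch(K) = {M, N, P, T, V, Y}.
Other parents of K's children:
  M also has parent L.
  N's other parents are F, M.
  parents(P) \ {K} = {F, N}.
  T's other parents are G, M, P, R.
  V also has parents G, P, T.
  Y's other parents are G, L, M, R, T, V.
MB(K) = {F, G, J, L, M, N, P, R, T, V, Y}.
W is neither a parent, child, nor co-parent of K, so it does not belong.

W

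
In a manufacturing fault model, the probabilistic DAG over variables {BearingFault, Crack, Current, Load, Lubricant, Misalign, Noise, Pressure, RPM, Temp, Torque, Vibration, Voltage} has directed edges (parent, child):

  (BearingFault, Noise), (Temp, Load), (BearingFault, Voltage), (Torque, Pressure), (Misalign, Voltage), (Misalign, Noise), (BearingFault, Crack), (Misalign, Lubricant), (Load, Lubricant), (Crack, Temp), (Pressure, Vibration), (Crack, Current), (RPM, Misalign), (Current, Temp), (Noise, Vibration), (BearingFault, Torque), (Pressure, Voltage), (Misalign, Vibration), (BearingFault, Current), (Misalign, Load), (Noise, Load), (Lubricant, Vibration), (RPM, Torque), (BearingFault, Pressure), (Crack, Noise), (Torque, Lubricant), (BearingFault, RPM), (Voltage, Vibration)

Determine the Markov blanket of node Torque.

{BearingFault, Load, Lubricant, Misalign, Pressure, RPM}

Parents of Torque: BearingFault, RPM.
Torque's children: Lubricant, Pressure.
For each child, the remaining parents (spouses of Torque):
  Lubricant: Load, Misalign
  Pressure: BearingFault
So the Markov blanket of Torque is {BearingFault, Load, Lubricant, Misalign, Pressure, RPM}.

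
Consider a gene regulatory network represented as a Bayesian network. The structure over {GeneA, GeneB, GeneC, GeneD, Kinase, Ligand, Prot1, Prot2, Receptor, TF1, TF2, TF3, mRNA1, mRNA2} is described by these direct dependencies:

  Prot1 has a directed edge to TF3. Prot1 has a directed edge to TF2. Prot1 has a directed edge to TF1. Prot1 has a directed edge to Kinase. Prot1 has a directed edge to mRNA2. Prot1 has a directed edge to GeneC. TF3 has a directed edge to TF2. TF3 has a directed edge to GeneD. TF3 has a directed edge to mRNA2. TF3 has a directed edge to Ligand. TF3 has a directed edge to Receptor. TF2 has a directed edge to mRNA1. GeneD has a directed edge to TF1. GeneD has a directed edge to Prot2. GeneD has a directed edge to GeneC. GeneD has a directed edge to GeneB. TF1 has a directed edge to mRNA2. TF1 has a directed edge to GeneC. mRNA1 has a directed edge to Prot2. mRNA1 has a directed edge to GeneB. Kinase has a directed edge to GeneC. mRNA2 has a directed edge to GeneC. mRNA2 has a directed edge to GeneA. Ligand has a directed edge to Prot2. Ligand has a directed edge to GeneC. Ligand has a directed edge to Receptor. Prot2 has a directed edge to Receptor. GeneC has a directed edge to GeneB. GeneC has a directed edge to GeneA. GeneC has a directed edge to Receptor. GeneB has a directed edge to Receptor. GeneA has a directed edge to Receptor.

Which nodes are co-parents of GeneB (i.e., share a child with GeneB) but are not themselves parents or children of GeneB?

Children of GeneB: Receptor.
  Receptor also has parents GeneA, GeneC, Ligand, Prot2, TF3.
Excluding nodes already adjacent to GeneB (GeneC, GeneD, Receptor, mRNA1), the co-parent-only contribution is {GeneA, Ligand, Prot2, TF3}.

{GeneA, Ligand, Prot2, TF3}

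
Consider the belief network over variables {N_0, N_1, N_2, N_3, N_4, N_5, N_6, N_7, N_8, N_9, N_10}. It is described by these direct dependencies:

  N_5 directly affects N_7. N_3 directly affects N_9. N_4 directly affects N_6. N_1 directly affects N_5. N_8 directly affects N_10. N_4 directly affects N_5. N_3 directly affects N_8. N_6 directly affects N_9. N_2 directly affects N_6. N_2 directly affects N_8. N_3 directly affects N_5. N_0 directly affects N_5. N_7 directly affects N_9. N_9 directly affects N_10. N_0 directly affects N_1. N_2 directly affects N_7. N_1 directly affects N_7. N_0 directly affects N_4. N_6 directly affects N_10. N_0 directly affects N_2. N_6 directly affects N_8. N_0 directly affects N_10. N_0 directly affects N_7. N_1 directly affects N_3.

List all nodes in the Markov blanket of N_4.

{N_0, N_1, N_2, N_3, N_5, N_6}

Pa(N_4) = {N_0}.
N_4 has children N_5, N_6.
For each child, the remaining parents (spouses of N_4):
  N_5 also has parents N_0, N_1, N_3.
  parents(N_6) \ {N_4} = {N_2}.
Union: {N_0} ∪ {N_5, N_6} ∪ {N_0, N_1, N_2, N_3} = {N_0, N_1, N_2, N_3, N_5, N_6}.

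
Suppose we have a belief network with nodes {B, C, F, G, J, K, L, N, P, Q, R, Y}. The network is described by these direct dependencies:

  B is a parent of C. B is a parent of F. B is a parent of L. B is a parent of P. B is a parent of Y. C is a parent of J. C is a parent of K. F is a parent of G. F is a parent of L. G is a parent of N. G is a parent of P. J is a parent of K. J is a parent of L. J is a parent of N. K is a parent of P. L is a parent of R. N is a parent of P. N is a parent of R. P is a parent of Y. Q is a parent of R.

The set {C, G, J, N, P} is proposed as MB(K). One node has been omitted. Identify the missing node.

Recall MB(v) = parents ∪ children ∪ spouses, where spouses are the other parents of v's children.
K has child P.
Parents of K: C, J.
Parents of each child, excluding K:
  P: B, G, N
MB(K) = {B, C, G, J, N, P}.
Comparing with the claimed set, B is missing.

B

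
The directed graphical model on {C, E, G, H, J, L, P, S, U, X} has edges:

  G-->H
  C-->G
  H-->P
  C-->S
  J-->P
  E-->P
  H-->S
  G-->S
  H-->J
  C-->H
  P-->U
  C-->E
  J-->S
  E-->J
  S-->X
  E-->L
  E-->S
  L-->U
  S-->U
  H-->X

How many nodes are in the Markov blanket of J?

By definition, MB(J) is built from J's parents, J's children, and the co-parents of J.
Pa(J) = {E, H}.
Children of J: P, S.
Co-parents of J (other parents of its children):
  P: E, H
  S: C, E, G, H
MB(J) = {C, E, G, H, P, S}, which has 6 nodes.

6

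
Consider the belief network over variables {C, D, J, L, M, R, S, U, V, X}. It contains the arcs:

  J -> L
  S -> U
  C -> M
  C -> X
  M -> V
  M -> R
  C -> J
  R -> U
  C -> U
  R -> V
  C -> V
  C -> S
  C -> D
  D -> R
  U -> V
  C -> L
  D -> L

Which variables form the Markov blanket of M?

Recall MB(v) = parents ∪ children ∪ spouses, where spouses are the other parents of v's children.
M has parent C.
M has children R, V.
Other parents of M's children:
  R: D
  V: C, R, U
So the Markov blanket of M is {C, D, R, U, V}.

{C, D, R, U, V}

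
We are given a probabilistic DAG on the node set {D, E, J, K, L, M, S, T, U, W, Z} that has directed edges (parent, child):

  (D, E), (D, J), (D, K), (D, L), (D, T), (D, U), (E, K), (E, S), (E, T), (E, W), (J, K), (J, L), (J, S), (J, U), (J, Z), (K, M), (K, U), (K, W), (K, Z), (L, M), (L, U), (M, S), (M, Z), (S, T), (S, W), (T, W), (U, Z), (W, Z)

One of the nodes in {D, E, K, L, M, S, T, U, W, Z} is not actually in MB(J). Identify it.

By definition, MB(J) is built from J's parents, J's children, and the co-parents of J.
J's parents: D.
J has children K, L, S, U, Z.
Co-parents of J (other parents of its children):
  K: D, E
  L: D
  S: E, M
  U: D, K, L
  Z: K, M, U, W
MB(J) = {D, E, K, L, M, S, U, W, Z}.
T is neither a parent, child, nor co-parent of J, so it does not belong.

T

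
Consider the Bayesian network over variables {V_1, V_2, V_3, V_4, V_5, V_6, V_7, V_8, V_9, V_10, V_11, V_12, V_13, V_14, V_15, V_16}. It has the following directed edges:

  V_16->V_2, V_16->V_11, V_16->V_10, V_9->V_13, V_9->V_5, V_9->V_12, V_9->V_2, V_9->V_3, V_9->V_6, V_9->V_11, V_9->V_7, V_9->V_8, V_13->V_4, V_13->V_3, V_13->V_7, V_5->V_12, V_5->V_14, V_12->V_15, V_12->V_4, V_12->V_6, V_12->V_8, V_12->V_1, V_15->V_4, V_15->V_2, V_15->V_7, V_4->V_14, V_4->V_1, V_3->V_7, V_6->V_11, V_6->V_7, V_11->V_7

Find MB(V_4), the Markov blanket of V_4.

The Markov blanket of a node is its parents, its children, and the other parents of its children.
Pa(V_4) = {V_12, V_13, V_15}.
V_4's children: V_1, V_14.
Parents of each child, excluding V_4:
  V_14 also has parent V_5.
  V_1 also has parent V_12.
Taking the union gives {V_1, V_5, V_12, V_13, V_14, V_15}.

{V_1, V_5, V_12, V_13, V_14, V_15}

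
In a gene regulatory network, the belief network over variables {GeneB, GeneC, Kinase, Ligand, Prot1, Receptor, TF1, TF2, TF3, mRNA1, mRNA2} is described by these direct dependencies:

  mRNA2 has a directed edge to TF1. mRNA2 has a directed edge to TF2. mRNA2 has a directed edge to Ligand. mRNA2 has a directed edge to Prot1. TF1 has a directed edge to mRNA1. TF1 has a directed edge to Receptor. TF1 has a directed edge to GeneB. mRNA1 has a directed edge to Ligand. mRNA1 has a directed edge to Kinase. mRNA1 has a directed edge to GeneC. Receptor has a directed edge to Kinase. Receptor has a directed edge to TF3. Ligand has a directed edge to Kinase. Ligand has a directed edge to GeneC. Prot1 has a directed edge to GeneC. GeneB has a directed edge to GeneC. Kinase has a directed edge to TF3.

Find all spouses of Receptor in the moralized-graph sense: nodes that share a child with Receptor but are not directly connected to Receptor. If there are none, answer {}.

{Ligand, mRNA1}

Children of Receptor: Kinase, TF3.
  Kinase: Ligand, mRNA1
  TF3: Kinase
Excluding nodes already adjacent to Receptor (Kinase, TF1, TF3), the co-parent-only contribution is {Ligand, mRNA1}.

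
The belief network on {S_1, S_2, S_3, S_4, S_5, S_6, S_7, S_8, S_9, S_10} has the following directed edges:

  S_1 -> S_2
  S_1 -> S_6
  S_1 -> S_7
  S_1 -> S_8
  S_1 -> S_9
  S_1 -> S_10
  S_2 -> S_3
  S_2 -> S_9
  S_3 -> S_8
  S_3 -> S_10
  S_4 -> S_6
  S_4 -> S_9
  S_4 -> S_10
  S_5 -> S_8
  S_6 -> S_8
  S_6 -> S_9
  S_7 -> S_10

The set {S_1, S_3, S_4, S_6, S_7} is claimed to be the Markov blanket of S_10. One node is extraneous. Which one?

S_10's parents: S_1, S_3, S_4, S_7.
S_10 has no children.
S_10 has no children, so there are no co-parents.
MB(S_10) = {S_1, S_3, S_4, S_7}.
S_6 is neither a parent, child, nor co-parent of S_10, so it does not belong.

S_6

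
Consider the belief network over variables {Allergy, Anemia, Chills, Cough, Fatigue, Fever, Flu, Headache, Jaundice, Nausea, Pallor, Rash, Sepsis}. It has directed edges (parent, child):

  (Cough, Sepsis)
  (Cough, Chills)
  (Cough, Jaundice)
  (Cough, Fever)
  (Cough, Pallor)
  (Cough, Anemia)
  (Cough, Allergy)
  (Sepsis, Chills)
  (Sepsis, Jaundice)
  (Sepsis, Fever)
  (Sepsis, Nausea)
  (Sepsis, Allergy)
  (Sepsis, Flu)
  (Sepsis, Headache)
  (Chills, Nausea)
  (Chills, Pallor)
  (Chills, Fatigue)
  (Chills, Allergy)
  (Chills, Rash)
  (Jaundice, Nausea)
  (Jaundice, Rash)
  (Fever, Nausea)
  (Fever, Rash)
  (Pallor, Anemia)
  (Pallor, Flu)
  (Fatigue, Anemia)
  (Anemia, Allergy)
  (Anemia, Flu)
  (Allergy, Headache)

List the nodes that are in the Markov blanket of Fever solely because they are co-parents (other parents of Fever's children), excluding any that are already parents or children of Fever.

{Chills, Jaundice}

Children of Fever: Nausea, Rash.
  Nausea: Chills, Jaundice, Sepsis
  Rash: Chills, Jaundice
Excluding nodes already adjacent to Fever (Cough, Nausea, Rash, Sepsis), the co-parent-only contribution is {Chills, Jaundice}.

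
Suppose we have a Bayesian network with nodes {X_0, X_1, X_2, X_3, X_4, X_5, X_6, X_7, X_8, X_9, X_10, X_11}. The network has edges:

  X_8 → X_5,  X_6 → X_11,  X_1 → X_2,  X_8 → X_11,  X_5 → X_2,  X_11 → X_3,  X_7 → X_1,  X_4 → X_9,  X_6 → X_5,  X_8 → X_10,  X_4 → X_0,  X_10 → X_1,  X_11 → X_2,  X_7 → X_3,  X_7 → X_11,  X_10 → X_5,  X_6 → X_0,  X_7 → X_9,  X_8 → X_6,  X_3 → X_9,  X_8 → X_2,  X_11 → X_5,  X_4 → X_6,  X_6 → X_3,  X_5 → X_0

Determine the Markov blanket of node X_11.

A node's Markov blanket = Pa ∪ Ch ∪ (parents of Ch other than the node itself).
Parents of X_11: X_6, X_7, X_8.
Children of X_11: X_2, X_3, X_5.
For each child, the remaining parents (spouses of X_11):
  X_5's other parents are X_6, X_8, X_10.
  X_3's other parents are X_6, X_7.
  parents(X_2) \ {X_11} = {X_1, X_5, X_8}.
Union: {X_6, X_7, X_8} ∪ {X_2, X_3, X_5} ∪ {X_1, X_5, X_6, X_7, X_8, X_10} = {X_1, X_2, X_3, X_5, X_6, X_7, X_8, X_10}.

{X_1, X_2, X_3, X_5, X_6, X_7, X_8, X_10}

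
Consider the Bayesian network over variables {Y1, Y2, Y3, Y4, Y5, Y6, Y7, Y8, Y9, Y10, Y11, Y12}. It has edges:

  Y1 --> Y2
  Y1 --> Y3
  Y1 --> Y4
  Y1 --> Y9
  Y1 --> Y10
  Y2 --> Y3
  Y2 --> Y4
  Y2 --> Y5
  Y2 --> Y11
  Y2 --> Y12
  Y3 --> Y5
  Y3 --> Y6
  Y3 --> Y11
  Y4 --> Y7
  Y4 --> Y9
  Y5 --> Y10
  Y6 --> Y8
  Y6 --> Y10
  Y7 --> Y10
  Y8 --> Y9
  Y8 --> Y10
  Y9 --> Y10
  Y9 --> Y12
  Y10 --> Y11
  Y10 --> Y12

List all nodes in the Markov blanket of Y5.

The Markov blanket of a node is its parents, its children, and the other parents of its children.
Ch(Y5) = {Y10}.
Y5's parents: Y2, Y3.
Co-parents of Y5 (other parents of its children):
  Y10 also has parents Y1, Y6, Y7, Y8, Y9.
MB(Y5) = {Y1, Y2, Y3, Y6, Y7, Y8, Y9, Y10}.

{Y1, Y2, Y3, Y6, Y7, Y8, Y9, Y10}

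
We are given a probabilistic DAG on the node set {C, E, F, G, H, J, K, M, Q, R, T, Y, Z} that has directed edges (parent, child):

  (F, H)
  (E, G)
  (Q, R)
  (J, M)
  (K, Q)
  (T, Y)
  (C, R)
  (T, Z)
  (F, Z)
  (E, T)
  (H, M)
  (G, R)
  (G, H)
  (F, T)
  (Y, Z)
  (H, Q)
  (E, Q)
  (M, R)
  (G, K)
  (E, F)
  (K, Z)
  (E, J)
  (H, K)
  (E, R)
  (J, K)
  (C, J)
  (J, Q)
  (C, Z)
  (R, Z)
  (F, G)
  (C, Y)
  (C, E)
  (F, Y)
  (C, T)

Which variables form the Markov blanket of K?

By definition, MB(K) is built from K's parents, K's children, and the co-parents of K.
K's parents: G, H, J.
K's children: Q, Z.
Other parents of K's children:
  parents(Q) \ {K} = {E, H, J}.
  Z's other parents are C, F, R, T, Y.
Taking the union gives {C, E, F, G, H, J, Q, R, T, Y, Z}.

{C, E, F, G, H, J, Q, R, T, Y, Z}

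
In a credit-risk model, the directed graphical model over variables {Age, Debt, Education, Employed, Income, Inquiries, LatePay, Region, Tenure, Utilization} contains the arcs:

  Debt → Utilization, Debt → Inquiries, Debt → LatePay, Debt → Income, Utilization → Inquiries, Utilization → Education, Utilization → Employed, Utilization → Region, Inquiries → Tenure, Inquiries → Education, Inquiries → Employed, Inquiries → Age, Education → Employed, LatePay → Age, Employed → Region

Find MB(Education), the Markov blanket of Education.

A node's Markov blanket = Pa ∪ Ch ∪ (parents of Ch other than the node itself).
Education has parents Inquiries, Utilization.
Ch(Education) = {Employed}.
Other parents of Education's children:
  parents(Employed) \ {Education} = {Inquiries, Utilization}.
Taking the union gives {Employed, Inquiries, Utilization}.

{Employed, Inquiries, Utilization}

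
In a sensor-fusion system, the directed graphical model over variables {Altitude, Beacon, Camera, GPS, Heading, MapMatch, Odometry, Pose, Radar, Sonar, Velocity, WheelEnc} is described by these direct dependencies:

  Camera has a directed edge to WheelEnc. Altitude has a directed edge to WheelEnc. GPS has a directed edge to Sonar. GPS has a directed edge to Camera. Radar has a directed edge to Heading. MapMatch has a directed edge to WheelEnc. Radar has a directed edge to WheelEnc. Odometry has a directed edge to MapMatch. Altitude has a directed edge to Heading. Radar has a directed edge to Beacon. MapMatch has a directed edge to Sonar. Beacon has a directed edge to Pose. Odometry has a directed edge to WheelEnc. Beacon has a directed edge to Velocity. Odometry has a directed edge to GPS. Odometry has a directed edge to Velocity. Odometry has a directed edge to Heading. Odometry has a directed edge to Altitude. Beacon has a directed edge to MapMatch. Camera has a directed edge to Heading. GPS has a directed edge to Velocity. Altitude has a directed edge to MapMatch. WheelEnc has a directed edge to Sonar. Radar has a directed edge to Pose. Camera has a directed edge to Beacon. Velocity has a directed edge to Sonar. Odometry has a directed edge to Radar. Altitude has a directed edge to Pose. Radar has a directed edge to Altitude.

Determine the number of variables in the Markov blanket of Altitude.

The Markov blanket of a node is its parents, its children, and the other parents of its children.
Altitude's parents: Odometry, Radar.
Altitude's children: Heading, MapMatch, Pose, WheelEnc.
Other parents of Altitude's children:
  MapMatch's other parents are Beacon, Odometry.
  Pose also has parents Beacon, Radar.
  WheelEnc's other parents are Camera, MapMatch, Odometry, Radar.
  Heading also has parents Camera, Odometry, Radar.
MB(Altitude) = {Beacon, Camera, Heading, MapMatch, Odometry, Pose, Radar, WheelEnc}, which has 8 nodes.

8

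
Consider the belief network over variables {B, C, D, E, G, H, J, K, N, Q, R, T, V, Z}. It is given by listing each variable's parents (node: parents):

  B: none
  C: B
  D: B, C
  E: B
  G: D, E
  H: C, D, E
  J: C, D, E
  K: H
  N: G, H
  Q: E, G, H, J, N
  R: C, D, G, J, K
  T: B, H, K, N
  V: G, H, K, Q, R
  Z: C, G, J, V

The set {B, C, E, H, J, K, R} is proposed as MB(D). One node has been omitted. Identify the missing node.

G

D's parents: B, C.
Children of D: G, H, J, R.
For each child, the remaining parents (spouses of D):
  parents(G) \ {D} = {E}.
  H also has parents C, E.
  J also has parents C, E.
  parents(R) \ {D} = {C, G, J, K}.
MB(D) = {B, C, E, G, H, J, K, R}.
Comparing with the claimed set, G is missing.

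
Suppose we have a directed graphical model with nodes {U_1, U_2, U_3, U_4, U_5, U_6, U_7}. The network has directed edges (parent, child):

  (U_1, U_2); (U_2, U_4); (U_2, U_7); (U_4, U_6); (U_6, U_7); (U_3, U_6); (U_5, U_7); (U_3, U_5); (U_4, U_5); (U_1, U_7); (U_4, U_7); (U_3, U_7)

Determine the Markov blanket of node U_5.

{U_1, U_2, U_3, U_4, U_6, U_7}

A node's Markov blanket = Pa ∪ Ch ∪ (parents of Ch other than the node itself).
Children of U_5: U_7.
U_5's parents: U_3, U_4.
Co-parents of U_5 (other parents of its children):
  parents(U_7) \ {U_5} = {U_1, U_2, U_3, U_4, U_6}.
So the Markov blanket of U_5 is {U_1, U_2, U_3, U_4, U_6, U_7}.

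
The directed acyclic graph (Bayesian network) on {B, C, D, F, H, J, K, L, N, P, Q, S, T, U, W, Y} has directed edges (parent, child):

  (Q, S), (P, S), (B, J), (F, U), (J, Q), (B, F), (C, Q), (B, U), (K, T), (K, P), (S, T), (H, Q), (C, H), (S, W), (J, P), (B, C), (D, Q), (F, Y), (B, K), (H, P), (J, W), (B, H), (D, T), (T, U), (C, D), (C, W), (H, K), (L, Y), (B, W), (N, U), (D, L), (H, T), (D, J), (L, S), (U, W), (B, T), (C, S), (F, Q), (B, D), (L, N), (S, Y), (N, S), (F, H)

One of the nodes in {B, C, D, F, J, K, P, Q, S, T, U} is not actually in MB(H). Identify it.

Recall MB(v) = parents ∪ children ∪ spouses, where spouses are the other parents of v's children.
Parents of H: B, C, F.
H's children: K, P, Q, T.
Co-parents of H (other parents of its children):
  K: B
  P: J, K
  Q: C, D, F, J
  T: B, D, K, S
MB(H) = {B, C, D, F, J, K, P, Q, S, T}.
U is neither a parent, child, nor co-parent of H, so it does not belong.

U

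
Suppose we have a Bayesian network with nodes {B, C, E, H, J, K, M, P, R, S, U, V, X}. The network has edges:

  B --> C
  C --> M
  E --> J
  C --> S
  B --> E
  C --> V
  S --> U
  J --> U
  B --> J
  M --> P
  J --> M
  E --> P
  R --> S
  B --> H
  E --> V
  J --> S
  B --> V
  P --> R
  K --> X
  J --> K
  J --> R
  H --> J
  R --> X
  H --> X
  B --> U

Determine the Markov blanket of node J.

A node's Markov blanket = Pa ∪ Ch ∪ (parents of Ch other than the node itself).
Children of J: K, M, R, S, U.
Pa(J) = {B, E, H}.
Other parents of J's children:
  K has no other parent.
  M's other parent is C.
  R also has parent P.
  S also has parents C, R.
  parents(U) \ {J} = {B, S}.
Taking the union gives {B, C, E, H, K, M, P, R, S, U}.

{B, C, E, H, K, M, P, R, S, U}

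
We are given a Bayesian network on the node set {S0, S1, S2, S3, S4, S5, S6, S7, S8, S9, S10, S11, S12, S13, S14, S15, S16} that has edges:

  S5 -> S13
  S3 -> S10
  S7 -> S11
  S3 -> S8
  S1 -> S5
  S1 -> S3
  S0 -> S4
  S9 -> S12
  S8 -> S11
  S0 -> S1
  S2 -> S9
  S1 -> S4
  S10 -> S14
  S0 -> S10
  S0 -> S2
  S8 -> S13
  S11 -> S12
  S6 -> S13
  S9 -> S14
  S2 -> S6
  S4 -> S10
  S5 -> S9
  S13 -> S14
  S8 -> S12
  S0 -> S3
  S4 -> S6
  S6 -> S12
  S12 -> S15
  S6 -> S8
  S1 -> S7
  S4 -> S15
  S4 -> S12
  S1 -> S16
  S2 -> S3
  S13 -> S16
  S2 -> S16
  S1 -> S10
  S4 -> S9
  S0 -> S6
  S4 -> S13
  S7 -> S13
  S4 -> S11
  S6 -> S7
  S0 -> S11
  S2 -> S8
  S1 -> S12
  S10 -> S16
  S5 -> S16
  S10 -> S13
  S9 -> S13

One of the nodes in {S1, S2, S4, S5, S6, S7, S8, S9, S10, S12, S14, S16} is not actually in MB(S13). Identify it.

S13 has parents S4, S5, S6, S7, S8, S9, S10.
Children of S13: S14, S16.
Co-parents of S13 (other parents of its children):
  parents(S14) \ {S13} = {S9, S10}.
  S16's other parents are S1, S2, S5, S10.
MB(S13) = {S1, S2, S4, S5, S6, S7, S8, S9, S10, S14, S16}.
S12 is neither a parent, child, nor co-parent of S13, so it does not belong.

S12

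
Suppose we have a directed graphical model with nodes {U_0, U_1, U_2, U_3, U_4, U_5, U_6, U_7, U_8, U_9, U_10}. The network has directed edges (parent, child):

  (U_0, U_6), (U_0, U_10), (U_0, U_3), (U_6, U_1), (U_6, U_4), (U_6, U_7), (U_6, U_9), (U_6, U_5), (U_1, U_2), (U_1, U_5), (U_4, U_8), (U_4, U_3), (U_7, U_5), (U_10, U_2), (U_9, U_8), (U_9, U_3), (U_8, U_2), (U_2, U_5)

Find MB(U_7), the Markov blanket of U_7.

{U_1, U_2, U_5, U_6}

By definition, MB(U_7) is built from U_7's parents, U_7's children, and the co-parents of U_7.
U_7 has parent U_6.
Children of U_7: U_5.
Other parents of U_7's children:
  parents(U_5) \ {U_7} = {U_1, U_2, U_6}.
Taking the union gives {U_1, U_2, U_5, U_6}.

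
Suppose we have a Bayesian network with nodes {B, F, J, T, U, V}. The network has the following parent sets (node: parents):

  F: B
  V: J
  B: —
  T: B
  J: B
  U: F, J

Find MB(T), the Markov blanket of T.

Recall MB(v) = parents ∪ children ∪ spouses, where spouses are the other parents of v's children.
T's parents: B.
Children of T: none.
With no children, T has no spouses; the co-parent set is empty.
MB(T) = {B}.

{B}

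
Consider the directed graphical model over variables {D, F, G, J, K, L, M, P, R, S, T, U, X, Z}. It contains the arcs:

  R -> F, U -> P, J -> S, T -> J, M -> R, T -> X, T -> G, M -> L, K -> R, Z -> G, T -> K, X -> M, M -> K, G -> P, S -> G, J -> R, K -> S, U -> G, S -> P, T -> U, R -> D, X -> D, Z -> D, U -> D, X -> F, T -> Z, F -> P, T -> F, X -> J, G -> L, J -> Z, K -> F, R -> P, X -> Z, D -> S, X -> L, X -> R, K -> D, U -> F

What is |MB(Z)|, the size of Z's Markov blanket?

By definition, MB(Z) is built from Z's parents, Z's children, and the co-parents of Z.
Z has parents J, T, X.
Z's children: D, G.
For each child, the remaining parents (spouses of Z):
  D: K, R, U, X
  G: S, T, U
MB(Z) = {D, G, J, K, R, S, T, U, X}, which has 9 nodes.

9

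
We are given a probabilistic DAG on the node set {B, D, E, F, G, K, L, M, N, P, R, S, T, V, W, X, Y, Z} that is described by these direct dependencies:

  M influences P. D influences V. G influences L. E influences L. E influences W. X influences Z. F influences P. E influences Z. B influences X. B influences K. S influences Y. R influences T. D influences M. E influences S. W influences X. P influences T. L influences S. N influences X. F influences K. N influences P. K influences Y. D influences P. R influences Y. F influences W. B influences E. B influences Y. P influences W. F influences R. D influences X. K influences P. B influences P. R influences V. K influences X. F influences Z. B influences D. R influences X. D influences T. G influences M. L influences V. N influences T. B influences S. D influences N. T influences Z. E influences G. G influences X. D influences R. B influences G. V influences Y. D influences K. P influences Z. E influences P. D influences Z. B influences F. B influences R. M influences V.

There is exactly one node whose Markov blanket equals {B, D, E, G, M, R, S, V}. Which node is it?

L

The target node must have every member of {B, D, E, G, M, R, S, V} as a parent, child, or co-parent, and no others.
Parents of L: E, G; children: S, V; co-parents: B, D, E, M, R.
These exactly cover the given set, so the node is L.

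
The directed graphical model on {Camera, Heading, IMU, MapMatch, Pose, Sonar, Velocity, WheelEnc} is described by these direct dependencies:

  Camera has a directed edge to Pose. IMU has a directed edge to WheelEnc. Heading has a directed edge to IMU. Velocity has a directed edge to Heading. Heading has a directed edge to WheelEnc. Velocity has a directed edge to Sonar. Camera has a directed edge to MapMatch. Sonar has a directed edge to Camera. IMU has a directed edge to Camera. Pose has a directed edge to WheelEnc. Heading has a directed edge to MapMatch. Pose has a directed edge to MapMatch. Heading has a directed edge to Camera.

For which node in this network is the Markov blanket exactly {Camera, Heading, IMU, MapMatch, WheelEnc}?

The target node must have every member of {Camera, Heading, IMU, MapMatch, WheelEnc} as a parent, child, or co-parent, and no others.
Parents of Pose: Camera; children: MapMatch, WheelEnc; co-parents: Camera, Heading, IMU.
These exactly cover the given set, so the node is Pose.

Pose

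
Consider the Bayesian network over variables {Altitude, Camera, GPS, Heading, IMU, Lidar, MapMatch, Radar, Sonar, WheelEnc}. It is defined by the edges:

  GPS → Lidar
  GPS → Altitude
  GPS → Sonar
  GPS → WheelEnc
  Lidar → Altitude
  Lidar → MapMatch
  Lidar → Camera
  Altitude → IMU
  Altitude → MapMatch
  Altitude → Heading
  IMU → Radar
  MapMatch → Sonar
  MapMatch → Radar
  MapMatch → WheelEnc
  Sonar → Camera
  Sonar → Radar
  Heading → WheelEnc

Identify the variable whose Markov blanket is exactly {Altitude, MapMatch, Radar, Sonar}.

IMU

The target node must have every member of {Altitude, MapMatch, Radar, Sonar} as a parent, child, or co-parent, and no others.
Parents of IMU: Altitude; children: Radar; co-parents: MapMatch, Sonar.
These exactly cover the given set, so the node is IMU.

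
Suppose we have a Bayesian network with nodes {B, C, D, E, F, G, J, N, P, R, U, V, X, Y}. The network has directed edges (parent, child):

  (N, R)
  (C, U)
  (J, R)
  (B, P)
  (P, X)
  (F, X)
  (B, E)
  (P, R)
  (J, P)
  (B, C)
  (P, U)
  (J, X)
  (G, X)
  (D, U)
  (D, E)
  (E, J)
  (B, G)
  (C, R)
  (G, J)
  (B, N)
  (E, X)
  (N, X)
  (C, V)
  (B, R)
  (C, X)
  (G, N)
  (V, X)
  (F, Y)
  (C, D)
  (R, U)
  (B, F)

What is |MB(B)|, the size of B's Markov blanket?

The Markov blanket of a node is its parents, its children, and the other parents of its children.
B's children: C, E, F, G, N, P, R.
Parents of B: none.
Parents of each child, excluding B:
  C: no additional parents.
  E's other parent is D.
  F: no additional parents.
  G: no additional parents.
  N also has parent G.
  parents(P) \ {B} = {J}.
  R's other parents are C, J, N, P.
MB(B) = {C, D, E, F, G, J, N, P, R}, which has 9 nodes.

9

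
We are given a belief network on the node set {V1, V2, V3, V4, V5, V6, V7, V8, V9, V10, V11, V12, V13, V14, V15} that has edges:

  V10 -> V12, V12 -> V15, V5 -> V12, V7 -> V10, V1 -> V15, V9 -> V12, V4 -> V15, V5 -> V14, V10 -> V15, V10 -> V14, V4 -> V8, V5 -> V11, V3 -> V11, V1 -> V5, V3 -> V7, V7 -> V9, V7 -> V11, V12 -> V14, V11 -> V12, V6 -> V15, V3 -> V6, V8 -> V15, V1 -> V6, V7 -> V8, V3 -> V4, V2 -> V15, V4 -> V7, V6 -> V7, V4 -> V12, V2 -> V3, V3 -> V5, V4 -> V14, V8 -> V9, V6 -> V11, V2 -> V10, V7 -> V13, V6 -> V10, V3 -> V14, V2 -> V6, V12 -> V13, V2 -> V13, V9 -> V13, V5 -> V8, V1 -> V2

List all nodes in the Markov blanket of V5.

{V1, V3, V4, V6, V7, V8, V9, V10, V11, V12, V14}

By definition, MB(V5) is built from V5's parents, V5's children, and the co-parents of V5.
V5 has parents V1, V3.
Children of V5: V8, V11, V12, V14.
For each child, the remaining parents (spouses of V5):
  V8: V4, V7
  V11: V3, V6, V7
  V12: V4, V9, V10, V11
  V14: V3, V4, V10, V12
MB(V5) = {V1, V3, V4, V6, V7, V8, V9, V10, V11, V12, V14}.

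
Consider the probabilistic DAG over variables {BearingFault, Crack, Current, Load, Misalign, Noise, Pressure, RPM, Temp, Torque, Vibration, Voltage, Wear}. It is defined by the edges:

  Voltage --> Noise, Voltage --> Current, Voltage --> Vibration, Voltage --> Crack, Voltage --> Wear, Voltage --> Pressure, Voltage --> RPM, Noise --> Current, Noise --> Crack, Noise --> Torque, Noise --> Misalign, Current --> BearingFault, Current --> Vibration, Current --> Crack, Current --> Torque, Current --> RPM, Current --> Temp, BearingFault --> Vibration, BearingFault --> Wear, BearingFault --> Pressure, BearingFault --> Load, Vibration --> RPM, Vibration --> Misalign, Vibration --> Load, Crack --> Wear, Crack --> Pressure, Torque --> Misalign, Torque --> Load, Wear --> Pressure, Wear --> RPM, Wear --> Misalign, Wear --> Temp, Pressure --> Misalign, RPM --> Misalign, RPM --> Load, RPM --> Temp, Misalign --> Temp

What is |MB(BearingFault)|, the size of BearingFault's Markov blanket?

9

The Markov blanket of a node is its parents, its children, and the other parents of its children.
BearingFault has parent Current.
Ch(BearingFault) = {Load, Pressure, Vibration, Wear}.
Other parents of BearingFault's children:
  Vibration's other parents are Current, Voltage.
  Wear's other parents are Crack, Voltage.
  Pressure's other parents are Crack, Voltage, Wear.
  Load's other parents are RPM, Torque, Vibration.
MB(BearingFault) = {Crack, Current, Load, Pressure, RPM, Torque, Vibration, Voltage, Wear}, which has 9 nodes.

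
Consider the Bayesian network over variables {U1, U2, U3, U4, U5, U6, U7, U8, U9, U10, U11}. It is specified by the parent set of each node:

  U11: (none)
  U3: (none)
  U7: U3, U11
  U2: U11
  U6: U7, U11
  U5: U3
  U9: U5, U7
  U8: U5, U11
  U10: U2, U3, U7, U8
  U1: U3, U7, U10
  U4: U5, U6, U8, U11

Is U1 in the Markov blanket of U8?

A node's Markov blanket = Pa ∪ Ch ∪ (parents of Ch other than the node itself).
U8 has parents U5, U11.
Children of U8: U4, U10.
Parents of each child, excluding U8:
  U10: U2, U3, U7
  U4: U5, U6, U11
MB(U8) = {U2, U3, U4, U5, U6, U7, U10, U11}; U1 is not in this set.

No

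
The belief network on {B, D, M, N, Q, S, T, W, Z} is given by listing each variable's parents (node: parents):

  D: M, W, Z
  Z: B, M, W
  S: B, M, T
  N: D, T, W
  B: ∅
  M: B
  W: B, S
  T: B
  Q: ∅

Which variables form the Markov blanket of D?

Ch(D) = {N}.
D's parents: M, W, Z.
Other parents of D's children:
  N: T, W
Union: {M, W, Z} ∪ {N} ∪ {T, W} = {M, N, T, W, Z}.

{M, N, T, W, Z}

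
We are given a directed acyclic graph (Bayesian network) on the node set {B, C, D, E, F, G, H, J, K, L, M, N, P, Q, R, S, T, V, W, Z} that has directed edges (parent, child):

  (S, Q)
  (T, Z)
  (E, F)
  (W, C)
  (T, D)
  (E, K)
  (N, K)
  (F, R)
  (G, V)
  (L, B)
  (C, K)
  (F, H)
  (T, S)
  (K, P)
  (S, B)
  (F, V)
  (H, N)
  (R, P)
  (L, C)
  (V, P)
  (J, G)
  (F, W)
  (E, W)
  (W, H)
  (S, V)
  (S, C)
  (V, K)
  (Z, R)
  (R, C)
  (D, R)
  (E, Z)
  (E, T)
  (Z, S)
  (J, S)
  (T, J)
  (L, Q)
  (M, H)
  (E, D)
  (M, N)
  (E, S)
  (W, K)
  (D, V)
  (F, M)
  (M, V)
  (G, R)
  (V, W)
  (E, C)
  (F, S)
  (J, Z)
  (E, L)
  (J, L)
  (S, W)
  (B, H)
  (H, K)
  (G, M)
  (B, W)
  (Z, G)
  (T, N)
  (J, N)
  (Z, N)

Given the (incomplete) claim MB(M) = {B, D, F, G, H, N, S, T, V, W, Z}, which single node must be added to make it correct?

J

Recall MB(v) = parents ∪ children ∪ spouses, where spouses are the other parents of v's children.
Pa(M) = {F, G}.
M has children H, N, V.
Co-parents of M (other parents of its children):
  V also has parents D, F, G, S.
  parents(H) \ {M} = {B, F, W}.
  N also has parents H, J, T, Z.
MB(M) = {B, D, F, G, H, J, N, S, T, V, W, Z}.
Comparing with the claimed set, J is missing.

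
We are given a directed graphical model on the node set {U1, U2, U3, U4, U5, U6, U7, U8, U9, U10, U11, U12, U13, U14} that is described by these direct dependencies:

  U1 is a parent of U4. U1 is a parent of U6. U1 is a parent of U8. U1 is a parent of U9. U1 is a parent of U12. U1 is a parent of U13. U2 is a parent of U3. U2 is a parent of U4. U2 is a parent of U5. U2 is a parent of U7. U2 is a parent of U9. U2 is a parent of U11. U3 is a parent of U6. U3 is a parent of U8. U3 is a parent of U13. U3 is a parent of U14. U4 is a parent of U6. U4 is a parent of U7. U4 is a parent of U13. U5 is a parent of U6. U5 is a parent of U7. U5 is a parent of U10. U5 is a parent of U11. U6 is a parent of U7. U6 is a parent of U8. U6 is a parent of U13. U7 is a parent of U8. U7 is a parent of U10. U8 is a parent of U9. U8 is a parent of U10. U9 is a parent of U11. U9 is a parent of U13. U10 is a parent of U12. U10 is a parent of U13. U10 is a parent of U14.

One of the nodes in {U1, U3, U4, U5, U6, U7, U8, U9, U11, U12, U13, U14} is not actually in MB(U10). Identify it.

U10's parents: U5, U7, U8.
Children of U10: U12, U13, U14.
Parents of each child, excluding U10:
  parents(U12) \ {U10} = {U1}.
  parents(U13) \ {U10} = {U1, U3, U4, U6, U9}.
  U14's other parent is U3.
MB(U10) = {U1, U3, U4, U5, U6, U7, U8, U9, U12, U13, U14}.
U11 is neither a parent, child, nor co-parent of U10, so it does not belong.

U11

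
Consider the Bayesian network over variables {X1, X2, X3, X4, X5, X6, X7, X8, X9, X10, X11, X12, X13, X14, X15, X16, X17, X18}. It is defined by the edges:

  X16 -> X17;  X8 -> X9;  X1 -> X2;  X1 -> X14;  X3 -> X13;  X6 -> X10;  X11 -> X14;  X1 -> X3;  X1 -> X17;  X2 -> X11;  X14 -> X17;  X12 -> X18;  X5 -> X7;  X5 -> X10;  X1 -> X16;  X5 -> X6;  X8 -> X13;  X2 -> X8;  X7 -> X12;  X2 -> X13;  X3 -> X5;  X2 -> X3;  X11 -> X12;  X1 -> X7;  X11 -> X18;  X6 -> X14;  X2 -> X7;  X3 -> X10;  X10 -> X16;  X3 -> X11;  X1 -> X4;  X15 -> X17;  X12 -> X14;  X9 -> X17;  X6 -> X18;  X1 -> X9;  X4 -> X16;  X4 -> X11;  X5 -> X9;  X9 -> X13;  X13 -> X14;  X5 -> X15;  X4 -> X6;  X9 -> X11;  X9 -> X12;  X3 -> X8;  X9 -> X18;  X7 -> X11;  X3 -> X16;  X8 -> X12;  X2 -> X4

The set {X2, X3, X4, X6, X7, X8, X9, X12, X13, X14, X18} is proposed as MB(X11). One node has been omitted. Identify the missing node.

X11 has children X12, X14, X18.
Pa(X11) = {X2, X3, X4, X7, X9}.
For each child, the remaining parents (spouses of X11):
  X12: X7, X8, X9
  X14: X1, X6, X12, X13
  X18: X6, X9, X12
MB(X11) = {X1, X2, X3, X4, X6, X7, X8, X9, X12, X13, X14, X18}.
Comparing with the claimed set, X1 is missing.

X1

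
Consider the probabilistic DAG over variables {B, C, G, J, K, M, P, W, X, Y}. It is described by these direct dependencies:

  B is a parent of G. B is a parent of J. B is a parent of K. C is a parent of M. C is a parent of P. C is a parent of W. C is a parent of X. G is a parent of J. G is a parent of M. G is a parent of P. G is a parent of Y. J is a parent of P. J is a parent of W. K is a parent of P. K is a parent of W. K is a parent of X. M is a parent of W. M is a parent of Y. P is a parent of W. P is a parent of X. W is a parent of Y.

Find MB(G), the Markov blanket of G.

By definition, MB(G) is built from G's parents, G's children, and the co-parents of G.
G's children: J, M, P, Y.
Parents of G: B.
Co-parents of G (other parents of its children):
  J's other parent is B.
  M also has parent C.
  P also has parents C, J, K.
  parents(Y) \ {G} = {M, W}.
MB(G) = {B, C, J, K, M, P, W, Y}.

{B, C, J, K, M, P, W, Y}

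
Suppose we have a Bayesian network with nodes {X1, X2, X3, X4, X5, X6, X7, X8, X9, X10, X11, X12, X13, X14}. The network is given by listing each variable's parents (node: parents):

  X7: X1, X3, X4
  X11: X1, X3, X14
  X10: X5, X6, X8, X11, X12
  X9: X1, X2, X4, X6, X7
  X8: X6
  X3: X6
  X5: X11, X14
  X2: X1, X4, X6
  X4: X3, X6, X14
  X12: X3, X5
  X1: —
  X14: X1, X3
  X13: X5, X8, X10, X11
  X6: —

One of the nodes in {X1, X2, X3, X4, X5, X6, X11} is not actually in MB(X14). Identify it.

X14 has parents X1, X3.
Ch(X14) = {X4, X5, X11}.
Parents of each child, excluding X14:
  X4 also has parents X3, X6.
  X11's other parents are X1, X3.
  X5 also has parent X11.
MB(X14) = {X1, X3, X4, X5, X6, X11}.
X2 is neither a parent, child, nor co-parent of X14, so it does not belong.

X2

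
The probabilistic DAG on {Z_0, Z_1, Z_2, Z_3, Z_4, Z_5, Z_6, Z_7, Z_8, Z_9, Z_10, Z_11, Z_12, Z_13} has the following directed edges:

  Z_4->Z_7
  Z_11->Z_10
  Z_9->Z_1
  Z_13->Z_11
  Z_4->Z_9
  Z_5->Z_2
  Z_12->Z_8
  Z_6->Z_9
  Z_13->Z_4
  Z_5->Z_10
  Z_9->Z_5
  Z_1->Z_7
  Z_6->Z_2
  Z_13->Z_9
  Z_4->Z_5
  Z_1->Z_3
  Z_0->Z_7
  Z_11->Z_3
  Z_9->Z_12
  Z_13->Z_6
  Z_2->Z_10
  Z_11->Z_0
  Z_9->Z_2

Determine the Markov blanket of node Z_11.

By definition, MB(Z_11) is built from Z_11's parents, Z_11's children, and the co-parents of Z_11.
Z_11's parents: Z_13.
Z_11 has children Z_0, Z_3, Z_10.
Parents of each child, excluding Z_11:
  Z_0 has no other parent.
  Z_3's other parent is Z_1.
  Z_10 also has parents Z_2, Z_5.
So the Markov blanket of Z_11 is {Z_0, Z_1, Z_2, Z_3, Z_5, Z_10, Z_13}.

{Z_0, Z_1, Z_2, Z_3, Z_5, Z_10, Z_13}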